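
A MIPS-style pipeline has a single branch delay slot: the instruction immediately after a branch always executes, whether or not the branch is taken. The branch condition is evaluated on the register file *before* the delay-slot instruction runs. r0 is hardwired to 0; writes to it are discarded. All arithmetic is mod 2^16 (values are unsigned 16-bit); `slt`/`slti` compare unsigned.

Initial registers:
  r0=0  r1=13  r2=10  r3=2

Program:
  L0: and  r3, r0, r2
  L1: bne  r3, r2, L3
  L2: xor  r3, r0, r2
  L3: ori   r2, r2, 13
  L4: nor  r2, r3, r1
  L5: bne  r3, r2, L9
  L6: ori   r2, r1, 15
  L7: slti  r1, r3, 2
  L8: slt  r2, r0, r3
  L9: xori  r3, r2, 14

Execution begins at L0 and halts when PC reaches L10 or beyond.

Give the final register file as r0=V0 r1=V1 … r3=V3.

r0=0 r1=13 r2=15 r3=1

#0 and  r3, r0, r2 ; 0/13/10/0
#1 bne  r3, r2, L3 ; 0/13/10/0 ; →target
#2 xor  r3, r0, r2 ; 0/13/10/10
#3 ori   r2, r2, 13 ; 0/13/15/10
#4 nor  r2, r3, r1 ; 0/13/65520/10
#5 bne  r3, r2, L9 ; 0/13/65520/10 ; →target
#6 ori   r2, r1, 15 ; 0/13/15/10
#9 xori  r3, r2, 14 ; 0/13/15/1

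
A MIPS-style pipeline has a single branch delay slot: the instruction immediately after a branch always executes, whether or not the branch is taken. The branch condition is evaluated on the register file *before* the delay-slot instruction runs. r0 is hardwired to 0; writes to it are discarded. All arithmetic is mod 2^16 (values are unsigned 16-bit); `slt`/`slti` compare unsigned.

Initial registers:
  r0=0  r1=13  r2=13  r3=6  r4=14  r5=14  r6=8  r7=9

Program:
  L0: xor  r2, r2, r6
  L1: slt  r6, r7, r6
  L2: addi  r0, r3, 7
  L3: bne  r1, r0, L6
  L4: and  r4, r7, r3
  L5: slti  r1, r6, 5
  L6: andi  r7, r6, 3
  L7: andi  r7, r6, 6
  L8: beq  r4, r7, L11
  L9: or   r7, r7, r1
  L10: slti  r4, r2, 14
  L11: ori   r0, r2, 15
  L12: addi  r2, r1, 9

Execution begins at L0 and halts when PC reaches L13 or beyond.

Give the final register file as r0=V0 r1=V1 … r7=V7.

PC=0  xor  r2, r2, r6        | r0=0 r1=13 r2=5 r3=6 r4=14 r5=14 r6=8 r7=9
PC=1  slt  r6, r7, r6        | r0=0 r1=13 r2=5 r3=6 r4=14 r5=14 r6=0 r7=9
PC=2  addi  r0, r3, 7        | r0=0 r1=13 r2=5 r3=6 r4=14 r5=14 r6=0 r7=9
PC=3  bne  r1, r0, L6        | r0=0 r1=13 r2=5 r3=6 r4=14 r5=14 r6=0 r7=9  [TAKEN]
PC=4  and  r4, r7, r3        | r0=0 r1=13 r2=5 r3=6 r4=0 r5=14 r6=0 r7=9
PC=6  andi  r7, r6, 3        | r0=0 r1=13 r2=5 r3=6 r4=0 r5=14 r6=0 r7=0
PC=7  andi  r7, r6, 6        | r0=0 r1=13 r2=5 r3=6 r4=0 r5=14 r6=0 r7=0
PC=8  beq  r4, r7, L11       | r0=0 r1=13 r2=5 r3=6 r4=0 r5=14 r6=0 r7=0  [TAKEN]
PC=9  or   r7, r7, r1        | r0=0 r1=13 r2=5 r3=6 r4=0 r5=14 r6=0 r7=13
PC=11 ori   r0, r2, 15       | r0=0 r1=13 r2=5 r3=6 r4=0 r5=14 r6=0 r7=13
PC=12 addi  r2, r1, 9        | r0=0 r1=13 r2=22 r3=6 r4=0 r5=14 r6=0 r7=13

r0=0 r1=13 r2=22 r3=6 r4=0 r5=14 r6=0 r7=13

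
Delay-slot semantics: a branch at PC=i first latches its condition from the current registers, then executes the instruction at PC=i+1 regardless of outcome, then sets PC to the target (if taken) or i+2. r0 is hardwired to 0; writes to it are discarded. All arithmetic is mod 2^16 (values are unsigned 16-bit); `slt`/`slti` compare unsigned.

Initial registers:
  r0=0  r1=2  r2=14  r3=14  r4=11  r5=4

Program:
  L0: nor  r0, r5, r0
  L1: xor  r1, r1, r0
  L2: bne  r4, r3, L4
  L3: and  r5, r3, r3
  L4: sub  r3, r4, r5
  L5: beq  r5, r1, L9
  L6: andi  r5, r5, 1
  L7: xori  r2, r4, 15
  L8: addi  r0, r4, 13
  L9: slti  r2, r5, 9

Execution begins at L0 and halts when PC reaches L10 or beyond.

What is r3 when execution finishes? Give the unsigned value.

[0] nor  r0, r5, r0  →  {r0:0, r1:2, r2:14, r3:14, r4:11, r5:4}
[1] xor  r1, r1, r0  →  {r0:0, r1:2, r2:14, r3:14, r4:11, r5:4}
[2] bne  r4, r3, L4  →  {r0:0, r1:2, r2:14, r3:14, r4:11, r5:4}  ⟨branch taken⟩
[3] and  r5, r3, r3  →  {r0:0, r1:2, r2:14, r3:14, r4:11, r5:14}
[4] sub  r3, r4, r5  →  {r0:0, r1:2, r2:14, r3:65533, r4:11, r5:14}
[5] beq  r5, r1, L9  →  {r0:0, r1:2, r2:14, r3:65533, r4:11, r5:14}  ⟨branch fallthrough⟩
[6] andi  r5, r5, 1  →  {r0:0, r1:2, r2:14, r3:65533, r4:11, r5:0}
[7] xori  r2, r4, 15  →  {r0:0, r1:2, r2:4, r3:65533, r4:11, r5:0}
[8] addi  r0, r4, 13  →  {r0:0, r1:2, r2:4, r3:65533, r4:11, r5:0}
[9] slti  r2, r5, 9  →  {r0:0, r1:2, r2:1, r3:65533, r4:11, r5:0}

65533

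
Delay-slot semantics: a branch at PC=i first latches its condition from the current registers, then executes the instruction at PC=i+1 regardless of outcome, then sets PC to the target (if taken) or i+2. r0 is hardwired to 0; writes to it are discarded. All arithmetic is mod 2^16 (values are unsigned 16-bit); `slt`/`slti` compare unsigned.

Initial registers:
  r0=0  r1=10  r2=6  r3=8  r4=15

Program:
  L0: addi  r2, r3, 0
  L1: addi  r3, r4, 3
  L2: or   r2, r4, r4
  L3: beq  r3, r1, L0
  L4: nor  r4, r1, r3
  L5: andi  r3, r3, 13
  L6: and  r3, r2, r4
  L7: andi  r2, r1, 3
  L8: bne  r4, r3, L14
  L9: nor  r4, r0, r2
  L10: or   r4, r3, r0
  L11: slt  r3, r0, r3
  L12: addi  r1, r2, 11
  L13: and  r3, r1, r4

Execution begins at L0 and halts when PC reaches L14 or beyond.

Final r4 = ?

  step pc=0: addi  r2, r3, 0  regs=(0,10,8,8,15)
  step pc=1: addi  r3, r4, 3  regs=(0,10,8,18,15)
  step pc=2: or   r2, r4, r4  regs=(0,10,15,18,15)
  step pc=3: beq  r3, r1, L0  cond=F  regs=(0,10,15,18,15)
  step pc=4: nor  r4, r1, r3  regs=(0,10,15,18,65509)
  step pc=5: andi  r3, r3, 13  regs=(0,10,15,0,65509)
  step pc=6: and  r3, r2, r4  regs=(0,10,15,5,65509)
  step pc=7: andi  r2, r1, 3  regs=(0,10,2,5,65509)
  step pc=8: bne  r4, r3, L14  cond=T  regs=(0,10,2,5,65509)
  step pc=9: nor  r4, r0, r2  regs=(0,10,2,5,65533)

65533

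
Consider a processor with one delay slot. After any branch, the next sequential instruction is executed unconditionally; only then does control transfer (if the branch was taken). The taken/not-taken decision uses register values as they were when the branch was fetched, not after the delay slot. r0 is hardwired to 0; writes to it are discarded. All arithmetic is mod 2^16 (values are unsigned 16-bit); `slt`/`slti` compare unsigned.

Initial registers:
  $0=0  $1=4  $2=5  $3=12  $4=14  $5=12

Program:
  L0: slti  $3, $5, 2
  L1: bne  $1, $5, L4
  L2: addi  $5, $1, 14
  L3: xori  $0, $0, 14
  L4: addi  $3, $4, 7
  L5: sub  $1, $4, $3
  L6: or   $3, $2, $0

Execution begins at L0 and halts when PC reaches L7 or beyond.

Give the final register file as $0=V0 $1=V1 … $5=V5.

  step pc=0: slti  $3, $5, 2  regs=(0,4,5,0,14,12)
  step pc=1: bne  $1, $5, L4  cond=T  regs=(0,4,5,0,14,12)
  step pc=2: addi  $5, $1, 14  regs=(0,4,5,0,14,18)
  step pc=4: addi  $3, $4, 7  regs=(0,4,5,21,14,18)
  step pc=5: sub  $1, $4, $3  regs=(0,65529,5,21,14,18)
  step pc=6: or   $3, $2, $0  regs=(0,65529,5,5,14,18)

$0=0 $1=65529 $2=5 $3=5 $4=14 $5=18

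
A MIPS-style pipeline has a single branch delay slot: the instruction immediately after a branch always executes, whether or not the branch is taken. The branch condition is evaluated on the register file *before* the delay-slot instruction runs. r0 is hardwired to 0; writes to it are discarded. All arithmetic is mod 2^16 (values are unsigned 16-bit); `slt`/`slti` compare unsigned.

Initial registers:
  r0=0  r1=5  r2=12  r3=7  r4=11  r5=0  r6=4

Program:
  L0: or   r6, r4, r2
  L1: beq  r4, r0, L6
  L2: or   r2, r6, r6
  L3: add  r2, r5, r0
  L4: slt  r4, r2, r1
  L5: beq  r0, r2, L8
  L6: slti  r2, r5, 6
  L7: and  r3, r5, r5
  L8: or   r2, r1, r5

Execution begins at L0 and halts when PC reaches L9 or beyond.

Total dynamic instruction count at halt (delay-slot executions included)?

#0 or   r6, r4, r2 ; 0/5/12/7/11/0/15
#1 beq  r4, r0, L6 ; 0/5/12/7/11/0/15 ; →fallthru
#2 or   r2, r6, r6 ; 0/5/15/7/11/0/15
#3 add  r2, r5, r0 ; 0/5/0/7/11/0/15
#4 slt  r4, r2, r1 ; 0/5/0/7/1/0/15
#5 beq  r0, r2, L8 ; 0/5/0/7/1/0/15 ; →target
#6 slti  r2, r5, 6 ; 0/5/1/7/1/0/15
#8 or   r2, r1, r5 ; 0/5/5/7/1/0/15

8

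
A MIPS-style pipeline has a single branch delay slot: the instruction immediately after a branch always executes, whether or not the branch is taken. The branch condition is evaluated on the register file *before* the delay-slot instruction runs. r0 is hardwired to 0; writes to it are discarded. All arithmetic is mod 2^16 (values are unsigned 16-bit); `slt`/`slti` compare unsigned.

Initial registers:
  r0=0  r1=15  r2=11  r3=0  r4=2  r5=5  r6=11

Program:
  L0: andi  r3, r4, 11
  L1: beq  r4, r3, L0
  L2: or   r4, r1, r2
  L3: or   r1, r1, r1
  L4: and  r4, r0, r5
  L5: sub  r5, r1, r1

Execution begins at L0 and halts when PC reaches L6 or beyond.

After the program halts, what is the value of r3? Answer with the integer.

#0 andi  r3, r4, 11 ; 0/15/11/2/2/5/11
#1 beq  r4, r3, L0 ; 0/15/11/2/2/5/11 ; →target
#2 or   r4, r1, r2 ; 0/15/11/2/15/5/11
#0 andi  r3, r4, 11 ; 0/15/11/11/15/5/11
#1 beq  r4, r3, L0 ; 0/15/11/11/15/5/11 ; →fallthru
#2 or   r4, r1, r2 ; 0/15/11/11/15/5/11
#3 or   r1, r1, r1 ; 0/15/11/11/15/5/11
#4 and  r4, r0, r5 ; 0/15/11/11/0/5/11
#5 sub  r5, r1, r1 ; 0/15/11/11/0/0/11

11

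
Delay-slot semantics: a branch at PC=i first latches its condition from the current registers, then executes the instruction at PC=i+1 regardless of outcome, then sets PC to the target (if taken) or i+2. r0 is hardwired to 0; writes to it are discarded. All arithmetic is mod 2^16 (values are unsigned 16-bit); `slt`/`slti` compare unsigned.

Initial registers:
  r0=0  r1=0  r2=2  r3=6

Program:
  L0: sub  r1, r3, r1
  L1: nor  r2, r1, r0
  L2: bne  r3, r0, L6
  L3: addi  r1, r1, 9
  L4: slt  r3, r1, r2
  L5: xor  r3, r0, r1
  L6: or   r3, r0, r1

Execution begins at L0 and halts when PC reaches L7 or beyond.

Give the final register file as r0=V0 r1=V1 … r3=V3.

PC=0  sub  r1, r3, r1        | r0=0 r1=6 r2=2 r3=6
PC=1  nor  r2, r1, r0        | r0=0 r1=6 r2=65529 r3=6
PC=2  bne  r3, r0, L6        | r0=0 r1=6 r2=65529 r3=6  [TAKEN]
PC=3  addi  r1, r1, 9        | r0=0 r1=15 r2=65529 r3=6
PC=6  or   r3, r0, r1        | r0=0 r1=15 r2=65529 r3=15

r0=0 r1=15 r2=65529 r3=15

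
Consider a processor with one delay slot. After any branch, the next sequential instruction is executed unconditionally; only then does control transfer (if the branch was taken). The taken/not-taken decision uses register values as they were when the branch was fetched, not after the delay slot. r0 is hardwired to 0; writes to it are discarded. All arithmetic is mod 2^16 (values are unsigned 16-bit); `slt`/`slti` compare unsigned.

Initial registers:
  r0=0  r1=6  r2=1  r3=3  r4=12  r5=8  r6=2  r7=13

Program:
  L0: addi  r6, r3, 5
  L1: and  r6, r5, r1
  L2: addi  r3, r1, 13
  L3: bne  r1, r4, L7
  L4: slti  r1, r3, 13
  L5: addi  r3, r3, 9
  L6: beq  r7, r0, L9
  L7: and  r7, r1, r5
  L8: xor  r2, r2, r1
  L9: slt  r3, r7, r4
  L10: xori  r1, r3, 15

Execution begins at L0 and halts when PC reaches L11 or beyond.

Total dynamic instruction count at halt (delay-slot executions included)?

9

PC=0  addi  r6, r3, 5        | r0=0 r1=6 r2=1 r3=3 r4=12 r5=8 r6=8 r7=13
PC=1  and  r6, r5, r1        | r0=0 r1=6 r2=1 r3=3 r4=12 r5=8 r6=0 r7=13
PC=2  addi  r3, r1, 13       | r0=0 r1=6 r2=1 r3=19 r4=12 r5=8 r6=0 r7=13
PC=3  bne  r1, r4, L7        | r0=0 r1=6 r2=1 r3=19 r4=12 r5=8 r6=0 r7=13  [TAKEN]
PC=4  slti  r1, r3, 13       | r0=0 r1=0 r2=1 r3=19 r4=12 r5=8 r6=0 r7=13
PC=7  and  r7, r1, r5        | r0=0 r1=0 r2=1 r3=19 r4=12 r5=8 r6=0 r7=0
PC=8  xor  r2, r2, r1        | r0=0 r1=0 r2=1 r3=19 r4=12 r5=8 r6=0 r7=0
PC=9  slt  r3, r7, r4        | r0=0 r1=0 r2=1 r3=1 r4=12 r5=8 r6=0 r7=0
PC=10 xori  r1, r3, 15       | r0=0 r1=14 r2=1 r3=1 r4=12 r5=8 r6=0 r7=0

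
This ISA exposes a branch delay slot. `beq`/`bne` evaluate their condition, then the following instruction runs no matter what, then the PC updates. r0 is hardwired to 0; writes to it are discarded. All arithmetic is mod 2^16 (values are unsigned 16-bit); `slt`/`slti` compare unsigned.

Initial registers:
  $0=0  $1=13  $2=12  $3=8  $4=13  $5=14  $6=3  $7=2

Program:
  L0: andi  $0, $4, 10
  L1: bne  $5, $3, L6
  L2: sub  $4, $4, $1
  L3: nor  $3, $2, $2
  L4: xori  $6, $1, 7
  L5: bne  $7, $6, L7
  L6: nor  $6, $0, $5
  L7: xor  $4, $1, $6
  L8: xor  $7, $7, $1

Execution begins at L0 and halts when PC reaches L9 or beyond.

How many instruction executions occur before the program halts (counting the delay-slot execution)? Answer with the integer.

6

PC=0  andi  $0, $4, 10       | $0=0 $1=13 $2=12 $3=8 $4=13 $5=14 $6=3 $7=2
PC=1  bne  $5, $3, L6        | $0=0 $1=13 $2=12 $3=8 $4=13 $5=14 $6=3 $7=2  [TAKEN]
PC=2  sub  $4, $4, $1        | $0=0 $1=13 $2=12 $3=8 $4=0 $5=14 $6=3 $7=2
PC=6  nor  $6, $0, $5        | $0=0 $1=13 $2=12 $3=8 $4=0 $5=14 $6=65521 $7=2
PC=7  xor  $4, $1, $6        | $0=0 $1=13 $2=12 $3=8 $4=65532 $5=14 $6=65521 $7=2
PC=8  xor  $7, $7, $1        | $0=0 $1=13 $2=12 $3=8 $4=65532 $5=14 $6=65521 $7=15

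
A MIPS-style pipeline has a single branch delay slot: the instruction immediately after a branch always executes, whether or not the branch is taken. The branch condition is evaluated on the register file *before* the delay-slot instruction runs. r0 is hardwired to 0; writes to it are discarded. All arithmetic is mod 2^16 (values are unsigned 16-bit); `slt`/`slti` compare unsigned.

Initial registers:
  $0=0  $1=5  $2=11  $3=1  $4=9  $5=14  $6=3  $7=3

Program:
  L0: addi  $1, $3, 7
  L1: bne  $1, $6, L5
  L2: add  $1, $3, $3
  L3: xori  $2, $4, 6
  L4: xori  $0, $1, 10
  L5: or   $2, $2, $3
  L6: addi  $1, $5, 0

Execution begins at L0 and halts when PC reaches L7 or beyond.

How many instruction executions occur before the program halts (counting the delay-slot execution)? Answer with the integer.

5

[0] addi  $1, $3, 7  →  {$0:0, $1:8, $2:11, $3:1, $4:9, $5:14, $6:3, $7:3}
[1] bne  $1, $6, L5  →  {$0:0, $1:8, $2:11, $3:1, $4:9, $5:14, $6:3, $7:3}  ⟨branch taken⟩
[2] add  $1, $3, $3  →  {$0:0, $1:2, $2:11, $3:1, $4:9, $5:14, $6:3, $7:3}
[5] or   $2, $2, $3  →  {$0:0, $1:2, $2:11, $3:1, $4:9, $5:14, $6:3, $7:3}
[6] addi  $1, $5, 0  →  {$0:0, $1:14, $2:11, $3:1, $4:9, $5:14, $6:3, $7:3}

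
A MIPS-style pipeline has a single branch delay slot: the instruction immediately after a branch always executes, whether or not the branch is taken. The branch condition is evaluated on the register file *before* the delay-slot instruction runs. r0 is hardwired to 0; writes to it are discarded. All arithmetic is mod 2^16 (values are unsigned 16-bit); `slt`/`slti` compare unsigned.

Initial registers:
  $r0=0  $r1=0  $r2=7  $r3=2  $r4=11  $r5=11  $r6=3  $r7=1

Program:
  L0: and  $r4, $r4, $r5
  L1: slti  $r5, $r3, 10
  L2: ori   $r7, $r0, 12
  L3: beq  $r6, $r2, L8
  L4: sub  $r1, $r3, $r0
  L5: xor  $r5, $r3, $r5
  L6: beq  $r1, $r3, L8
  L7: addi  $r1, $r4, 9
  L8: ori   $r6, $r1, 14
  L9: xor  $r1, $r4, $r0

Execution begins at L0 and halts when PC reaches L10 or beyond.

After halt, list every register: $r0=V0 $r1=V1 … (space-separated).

#0 and  $r4, $r4, $r5 ; 0/0/7/2/11/11/3/1
#1 slti  $r5, $r3, 10 ; 0/0/7/2/11/1/3/1
#2 ori   $r7, $r0, 12 ; 0/0/7/2/11/1/3/12
#3 beq  $r6, $r2, L8 ; 0/0/7/2/11/1/3/12 ; →fallthru
#4 sub  $r1, $r3, $r0 ; 0/2/7/2/11/1/3/12
#5 xor  $r5, $r3, $r5 ; 0/2/7/2/11/3/3/12
#6 beq  $r1, $r3, L8 ; 0/2/7/2/11/3/3/12 ; →target
#7 addi  $r1, $r4, 9 ; 0/20/7/2/11/3/3/12
#8 ori   $r6, $r1, 14 ; 0/20/7/2/11/3/30/12
#9 xor  $r1, $r4, $r0 ; 0/11/7/2/11/3/30/12

$r0=0 $r1=11 $r2=7 $r3=2 $r4=11 $r5=3 $r6=30 $r7=12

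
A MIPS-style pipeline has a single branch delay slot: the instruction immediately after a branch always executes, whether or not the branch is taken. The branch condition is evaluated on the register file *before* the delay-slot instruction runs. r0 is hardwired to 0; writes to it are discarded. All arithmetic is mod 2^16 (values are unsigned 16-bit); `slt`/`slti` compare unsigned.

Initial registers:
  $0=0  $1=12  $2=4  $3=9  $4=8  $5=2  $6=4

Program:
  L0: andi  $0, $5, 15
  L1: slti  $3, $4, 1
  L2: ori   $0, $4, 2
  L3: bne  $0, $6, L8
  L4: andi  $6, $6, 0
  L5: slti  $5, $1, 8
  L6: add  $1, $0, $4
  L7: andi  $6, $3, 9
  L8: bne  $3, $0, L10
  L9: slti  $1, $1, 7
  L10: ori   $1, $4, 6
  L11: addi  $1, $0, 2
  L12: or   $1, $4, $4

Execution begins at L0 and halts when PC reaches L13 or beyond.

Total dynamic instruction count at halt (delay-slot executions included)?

10

PC=0  andi  $0, $5, 15       | $0=0 $1=12 $2=4 $3=9 $4=8 $5=2 $6=4
PC=1  slti  $3, $4, 1        | $0=0 $1=12 $2=4 $3=0 $4=8 $5=2 $6=4
PC=2  ori   $0, $4, 2        | $0=0 $1=12 $2=4 $3=0 $4=8 $5=2 $6=4
PC=3  bne  $0, $6, L8        | $0=0 $1=12 $2=4 $3=0 $4=8 $5=2 $6=4  [TAKEN]
PC=4  andi  $6, $6, 0        | $0=0 $1=12 $2=4 $3=0 $4=8 $5=2 $6=0
PC=8  bne  $3, $0, L10       | $0=0 $1=12 $2=4 $3=0 $4=8 $5=2 $6=0  [not taken]
PC=9  slti  $1, $1, 7        | $0=0 $1=0 $2=4 $3=0 $4=8 $5=2 $6=0
PC=10 ori   $1, $4, 6        | $0=0 $1=14 $2=4 $3=0 $4=8 $5=2 $6=0
PC=11 addi  $1, $0, 2        | $0=0 $1=2 $2=4 $3=0 $4=8 $5=2 $6=0
PC=12 or   $1, $4, $4        | $0=0 $1=8 $2=4 $3=0 $4=8 $5=2 $6=0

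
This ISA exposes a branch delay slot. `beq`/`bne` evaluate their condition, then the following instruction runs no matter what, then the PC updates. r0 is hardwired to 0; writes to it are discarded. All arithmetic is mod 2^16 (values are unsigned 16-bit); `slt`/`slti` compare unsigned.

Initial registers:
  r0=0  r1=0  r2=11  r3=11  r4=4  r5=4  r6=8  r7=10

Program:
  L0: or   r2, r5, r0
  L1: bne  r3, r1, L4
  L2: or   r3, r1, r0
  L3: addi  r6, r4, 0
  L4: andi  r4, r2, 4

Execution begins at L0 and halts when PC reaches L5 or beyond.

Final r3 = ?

[0] or   r2, r5, r0  →  {r0:0, r1:0, r2:4, r3:11, r4:4, r5:4, r6:8, r7:10}
[1] bne  r3, r1, L4  →  {r0:0, r1:0, r2:4, r3:11, r4:4, r5:4, r6:8, r7:10}  ⟨branch taken⟩
[2] or   r3, r1, r0  →  {r0:0, r1:0, r2:4, r3:0, r4:4, r5:4, r6:8, r7:10}
[4] andi  r4, r2, 4  →  {r0:0, r1:0, r2:4, r3:0, r4:4, r5:4, r6:8, r7:10}

0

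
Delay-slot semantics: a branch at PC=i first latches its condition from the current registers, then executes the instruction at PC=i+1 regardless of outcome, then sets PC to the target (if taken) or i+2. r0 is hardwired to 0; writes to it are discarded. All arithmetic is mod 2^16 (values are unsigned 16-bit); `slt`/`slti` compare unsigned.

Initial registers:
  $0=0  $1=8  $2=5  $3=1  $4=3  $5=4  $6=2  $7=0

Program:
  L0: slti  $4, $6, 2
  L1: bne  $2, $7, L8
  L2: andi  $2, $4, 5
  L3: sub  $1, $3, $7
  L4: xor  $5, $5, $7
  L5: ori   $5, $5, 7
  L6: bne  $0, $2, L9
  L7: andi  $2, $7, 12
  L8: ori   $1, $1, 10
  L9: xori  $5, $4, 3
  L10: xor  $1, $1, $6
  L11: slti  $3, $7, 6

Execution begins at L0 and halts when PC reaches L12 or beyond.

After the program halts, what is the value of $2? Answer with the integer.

#0 slti  $4, $6, 2 ; 0/8/5/1/0/4/2/0
#1 bne  $2, $7, L8 ; 0/8/5/1/0/4/2/0 ; →target
#2 andi  $2, $4, 5 ; 0/8/0/1/0/4/2/0
#8 ori   $1, $1, 10 ; 0/10/0/1/0/4/2/0
#9 xori  $5, $4, 3 ; 0/10/0/1/0/3/2/0
#10 xor  $1, $1, $6 ; 0/8/0/1/0/3/2/0
#11 slti  $3, $7, 6 ; 0/8/0/1/0/3/2/0

0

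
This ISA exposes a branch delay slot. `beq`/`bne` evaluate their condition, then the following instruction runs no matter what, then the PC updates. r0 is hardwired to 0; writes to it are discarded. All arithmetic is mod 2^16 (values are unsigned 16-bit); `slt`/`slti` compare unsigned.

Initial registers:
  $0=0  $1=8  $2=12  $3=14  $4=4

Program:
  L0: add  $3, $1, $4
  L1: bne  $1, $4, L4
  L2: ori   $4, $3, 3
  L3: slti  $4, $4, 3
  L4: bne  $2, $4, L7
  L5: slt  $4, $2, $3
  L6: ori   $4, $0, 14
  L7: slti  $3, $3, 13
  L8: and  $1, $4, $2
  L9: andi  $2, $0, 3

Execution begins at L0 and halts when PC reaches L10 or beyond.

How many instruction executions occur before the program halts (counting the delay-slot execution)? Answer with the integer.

8

  step pc=0: add  $3, $1, $4  regs=(0,8,12,12,4)
  step pc=1: bne  $1, $4, L4  cond=T  regs=(0,8,12,12,4)
  step pc=2: ori   $4, $3, 3  regs=(0,8,12,12,15)
  step pc=4: bne  $2, $4, L7  cond=T  regs=(0,8,12,12,15)
  step pc=5: slt  $4, $2, $3  regs=(0,8,12,12,0)
  step pc=7: slti  $3, $3, 13  regs=(0,8,12,1,0)
  step pc=8: and  $1, $4, $2  regs=(0,0,12,1,0)
  step pc=9: andi  $2, $0, 3  regs=(0,0,0,1,0)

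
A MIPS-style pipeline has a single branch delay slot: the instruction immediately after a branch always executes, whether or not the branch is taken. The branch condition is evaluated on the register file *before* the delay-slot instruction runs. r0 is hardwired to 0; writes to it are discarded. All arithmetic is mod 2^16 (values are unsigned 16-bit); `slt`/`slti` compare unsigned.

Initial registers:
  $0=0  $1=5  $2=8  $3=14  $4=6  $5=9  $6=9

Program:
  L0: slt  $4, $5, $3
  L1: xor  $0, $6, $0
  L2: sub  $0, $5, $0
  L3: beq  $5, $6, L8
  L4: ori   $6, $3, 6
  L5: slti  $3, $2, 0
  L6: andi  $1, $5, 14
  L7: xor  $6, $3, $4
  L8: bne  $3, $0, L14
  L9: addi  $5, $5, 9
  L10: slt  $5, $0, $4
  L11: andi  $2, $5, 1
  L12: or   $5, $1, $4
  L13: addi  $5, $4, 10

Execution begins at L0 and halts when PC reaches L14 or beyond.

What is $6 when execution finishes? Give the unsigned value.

14

[0] slt  $4, $5, $3  →  {$0:0, $1:5, $2:8, $3:14, $4:1, $5:9, $6:9}
[1] xor  $0, $6, $0  →  {$0:0, $1:5, $2:8, $3:14, $4:1, $5:9, $6:9}
[2] sub  $0, $5, $0  →  {$0:0, $1:5, $2:8, $3:14, $4:1, $5:9, $6:9}
[3] beq  $5, $6, L8  →  {$0:0, $1:5, $2:8, $3:14, $4:1, $5:9, $6:9}  ⟨branch taken⟩
[4] ori   $6, $3, 6  →  {$0:0, $1:5, $2:8, $3:14, $4:1, $5:9, $6:14}
[8] bne  $3, $0, L14  →  {$0:0, $1:5, $2:8, $3:14, $4:1, $5:9, $6:14}  ⟨branch taken⟩
[9] addi  $5, $5, 9  →  {$0:0, $1:5, $2:8, $3:14, $4:1, $5:18, $6:14}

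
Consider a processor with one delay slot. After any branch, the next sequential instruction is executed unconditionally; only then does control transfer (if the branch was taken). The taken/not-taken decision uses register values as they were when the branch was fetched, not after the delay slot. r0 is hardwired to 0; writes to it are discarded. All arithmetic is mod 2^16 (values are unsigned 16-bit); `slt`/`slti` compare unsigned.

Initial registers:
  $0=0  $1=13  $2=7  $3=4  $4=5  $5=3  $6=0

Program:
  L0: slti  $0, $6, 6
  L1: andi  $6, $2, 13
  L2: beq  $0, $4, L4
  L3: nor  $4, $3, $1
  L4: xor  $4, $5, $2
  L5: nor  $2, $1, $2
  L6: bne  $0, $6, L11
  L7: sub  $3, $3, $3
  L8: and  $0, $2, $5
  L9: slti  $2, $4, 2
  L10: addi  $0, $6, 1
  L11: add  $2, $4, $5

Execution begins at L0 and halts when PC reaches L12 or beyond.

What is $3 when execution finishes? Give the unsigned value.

0

[0] slti  $0, $6, 6  →  {$0:0, $1:13, $2:7, $3:4, $4:5, $5:3, $6:0}
[1] andi  $6, $2, 13  →  {$0:0, $1:13, $2:7, $3:4, $4:5, $5:3, $6:5}
[2] beq  $0, $4, L4  →  {$0:0, $1:13, $2:7, $3:4, $4:5, $5:3, $6:5}  ⟨branch fallthrough⟩
[3] nor  $4, $3, $1  →  {$0:0, $1:13, $2:7, $3:4, $4:65522, $5:3, $6:5}
[4] xor  $4, $5, $2  →  {$0:0, $1:13, $2:7, $3:4, $4:4, $5:3, $6:5}
[5] nor  $2, $1, $2  →  {$0:0, $1:13, $2:65520, $3:4, $4:4, $5:3, $6:5}
[6] bne  $0, $6, L11  →  {$0:0, $1:13, $2:65520, $3:4, $4:4, $5:3, $6:5}  ⟨branch taken⟩
[7] sub  $3, $3, $3  →  {$0:0, $1:13, $2:65520, $3:0, $4:4, $5:3, $6:5}
[11] add  $2, $4, $5  →  {$0:0, $1:13, $2:7, $3:0, $4:4, $5:3, $6:5}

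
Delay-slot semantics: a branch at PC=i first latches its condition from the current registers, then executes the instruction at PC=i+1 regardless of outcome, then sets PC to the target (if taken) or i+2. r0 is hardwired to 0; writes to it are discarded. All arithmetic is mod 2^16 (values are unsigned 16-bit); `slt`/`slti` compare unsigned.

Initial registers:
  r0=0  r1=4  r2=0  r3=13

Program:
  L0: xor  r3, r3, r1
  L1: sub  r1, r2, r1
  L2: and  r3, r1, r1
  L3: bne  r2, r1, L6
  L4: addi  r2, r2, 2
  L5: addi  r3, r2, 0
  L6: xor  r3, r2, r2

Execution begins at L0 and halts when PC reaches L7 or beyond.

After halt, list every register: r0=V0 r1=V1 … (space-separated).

r0=0 r1=65532 r2=2 r3=0

  step pc=0: xor  r3, r3, r1  regs=(0,4,0,9)
  step pc=1: sub  r1, r2, r1  regs=(0,65532,0,9)
  step pc=2: and  r3, r1, r1  regs=(0,65532,0,65532)
  step pc=3: bne  r2, r1, L6  cond=T  regs=(0,65532,0,65532)
  step pc=4: addi  r2, r2, 2  regs=(0,65532,2,65532)
  step pc=6: xor  r3, r2, r2  regs=(0,65532,2,0)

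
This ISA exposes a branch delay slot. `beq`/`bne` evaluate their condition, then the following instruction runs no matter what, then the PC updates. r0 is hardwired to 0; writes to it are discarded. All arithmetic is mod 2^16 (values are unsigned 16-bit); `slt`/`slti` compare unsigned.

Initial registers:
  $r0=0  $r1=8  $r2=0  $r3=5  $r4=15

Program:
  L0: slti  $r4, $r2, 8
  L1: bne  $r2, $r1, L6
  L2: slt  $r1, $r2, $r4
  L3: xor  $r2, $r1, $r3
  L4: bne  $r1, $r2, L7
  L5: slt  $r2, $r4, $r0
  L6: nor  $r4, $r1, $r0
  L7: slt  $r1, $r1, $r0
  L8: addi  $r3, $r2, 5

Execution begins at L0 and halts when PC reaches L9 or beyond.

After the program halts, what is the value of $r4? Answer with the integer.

[0] slti  $r4, $r2, 8  →  {$r0:0, $r1:8, $r2:0, $r3:5, $r4:1}
[1] bne  $r2, $r1, L6  →  {$r0:0, $r1:8, $r2:0, $r3:5, $r4:1}  ⟨branch taken⟩
[2] slt  $r1, $r2, $r4  →  {$r0:0, $r1:1, $r2:0, $r3:5, $r4:1}
[6] nor  $r4, $r1, $r0  →  {$r0:0, $r1:1, $r2:0, $r3:5, $r4:65534}
[7] slt  $r1, $r1, $r0  →  {$r0:0, $r1:0, $r2:0, $r3:5, $r4:65534}
[8] addi  $r3, $r2, 5  →  {$r0:0, $r1:0, $r2:0, $r3:5, $r4:65534}

65534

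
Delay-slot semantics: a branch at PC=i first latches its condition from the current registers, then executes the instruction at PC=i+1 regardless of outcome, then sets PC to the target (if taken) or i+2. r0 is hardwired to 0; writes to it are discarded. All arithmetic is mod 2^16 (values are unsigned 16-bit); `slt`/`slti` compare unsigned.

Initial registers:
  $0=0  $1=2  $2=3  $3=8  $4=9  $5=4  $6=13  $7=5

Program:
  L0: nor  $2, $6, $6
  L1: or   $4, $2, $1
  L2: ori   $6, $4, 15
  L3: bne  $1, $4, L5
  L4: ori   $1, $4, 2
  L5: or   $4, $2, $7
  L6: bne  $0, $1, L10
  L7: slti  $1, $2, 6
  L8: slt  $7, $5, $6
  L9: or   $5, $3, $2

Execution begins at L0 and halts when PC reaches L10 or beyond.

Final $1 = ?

0

[0] nor  $2, $6, $6  →  {$0:0, $1:2, $2:65522, $3:8, $4:9, $5:4, $6:13, $7:5}
[1] or   $4, $2, $1  →  {$0:0, $1:2, $2:65522, $3:8, $4:65522, $5:4, $6:13, $7:5}
[2] ori   $6, $4, 15  →  {$0:0, $1:2, $2:65522, $3:8, $4:65522, $5:4, $6:65535, $7:5}
[3] bne  $1, $4, L5  →  {$0:0, $1:2, $2:65522, $3:8, $4:65522, $5:4, $6:65535, $7:5}  ⟨branch taken⟩
[4] ori   $1, $4, 2  →  {$0:0, $1:65522, $2:65522, $3:8, $4:65522, $5:4, $6:65535, $7:5}
[5] or   $4, $2, $7  →  {$0:0, $1:65522, $2:65522, $3:8, $4:65527, $5:4, $6:65535, $7:5}
[6] bne  $0, $1, L10  →  {$0:0, $1:65522, $2:65522, $3:8, $4:65527, $5:4, $6:65535, $7:5}  ⟨branch taken⟩
[7] slti  $1, $2, 6  →  {$0:0, $1:0, $2:65522, $3:8, $4:65527, $5:4, $6:65535, $7:5}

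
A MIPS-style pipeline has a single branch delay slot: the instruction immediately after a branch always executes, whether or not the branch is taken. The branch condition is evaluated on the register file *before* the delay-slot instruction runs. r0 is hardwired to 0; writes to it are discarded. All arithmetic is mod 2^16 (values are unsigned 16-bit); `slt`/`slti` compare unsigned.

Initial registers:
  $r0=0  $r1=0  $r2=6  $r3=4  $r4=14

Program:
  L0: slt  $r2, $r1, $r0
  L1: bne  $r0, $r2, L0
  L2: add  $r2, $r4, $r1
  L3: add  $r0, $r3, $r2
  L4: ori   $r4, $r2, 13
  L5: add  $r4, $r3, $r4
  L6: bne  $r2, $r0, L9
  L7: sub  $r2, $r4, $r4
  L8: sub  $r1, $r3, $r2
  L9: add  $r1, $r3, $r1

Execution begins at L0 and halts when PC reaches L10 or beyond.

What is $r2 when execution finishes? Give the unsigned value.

0

#0 slt  $r2, $r1, $r0 ; 0/0/0/4/14
#1 bne  $r0, $r2, L0 ; 0/0/0/4/14 ; →fallthru
#2 add  $r2, $r4, $r1 ; 0/0/14/4/14
#3 add  $r0, $r3, $r2 ; 0/0/14/4/14
#4 ori   $r4, $r2, 13 ; 0/0/14/4/15
#5 add  $r4, $r3, $r4 ; 0/0/14/4/19
#6 bne  $r2, $r0, L9 ; 0/0/14/4/19 ; →target
#7 sub  $r2, $r4, $r4 ; 0/0/0/4/19
#9 add  $r1, $r3, $r1 ; 0/4/0/4/19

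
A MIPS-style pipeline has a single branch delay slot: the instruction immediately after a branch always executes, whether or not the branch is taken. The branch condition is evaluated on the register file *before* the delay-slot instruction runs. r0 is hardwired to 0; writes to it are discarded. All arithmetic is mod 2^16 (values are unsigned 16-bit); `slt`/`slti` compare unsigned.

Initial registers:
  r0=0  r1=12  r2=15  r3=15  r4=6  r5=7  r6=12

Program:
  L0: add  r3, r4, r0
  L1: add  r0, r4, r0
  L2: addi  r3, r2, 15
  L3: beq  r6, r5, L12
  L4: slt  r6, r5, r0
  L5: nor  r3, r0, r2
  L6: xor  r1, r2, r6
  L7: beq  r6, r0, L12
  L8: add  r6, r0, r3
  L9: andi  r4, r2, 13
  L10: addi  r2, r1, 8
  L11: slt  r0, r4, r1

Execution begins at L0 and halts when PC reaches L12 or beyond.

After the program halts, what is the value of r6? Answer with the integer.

[0] add  r3, r4, r0  →  {r0:0, r1:12, r2:15, r3:6, r4:6, r5:7, r6:12}
[1] add  r0, r4, r0  →  {r0:0, r1:12, r2:15, r3:6, r4:6, r5:7, r6:12}
[2] addi  r3, r2, 15  →  {r0:0, r1:12, r2:15, r3:30, r4:6, r5:7, r6:12}
[3] beq  r6, r5, L12  →  {r0:0, r1:12, r2:15, r3:30, r4:6, r5:7, r6:12}  ⟨branch fallthrough⟩
[4] slt  r6, r5, r0  →  {r0:0, r1:12, r2:15, r3:30, r4:6, r5:7, r6:0}
[5] nor  r3, r0, r2  →  {r0:0, r1:12, r2:15, r3:65520, r4:6, r5:7, r6:0}
[6] xor  r1, r2, r6  →  {r0:0, r1:15, r2:15, r3:65520, r4:6, r5:7, r6:0}
[7] beq  r6, r0, L12  →  {r0:0, r1:15, r2:15, r3:65520, r4:6, r5:7, r6:0}  ⟨branch taken⟩
[8] add  r6, r0, r3  →  {r0:0, r1:15, r2:15, r3:65520, r4:6, r5:7, r6:65520}

65520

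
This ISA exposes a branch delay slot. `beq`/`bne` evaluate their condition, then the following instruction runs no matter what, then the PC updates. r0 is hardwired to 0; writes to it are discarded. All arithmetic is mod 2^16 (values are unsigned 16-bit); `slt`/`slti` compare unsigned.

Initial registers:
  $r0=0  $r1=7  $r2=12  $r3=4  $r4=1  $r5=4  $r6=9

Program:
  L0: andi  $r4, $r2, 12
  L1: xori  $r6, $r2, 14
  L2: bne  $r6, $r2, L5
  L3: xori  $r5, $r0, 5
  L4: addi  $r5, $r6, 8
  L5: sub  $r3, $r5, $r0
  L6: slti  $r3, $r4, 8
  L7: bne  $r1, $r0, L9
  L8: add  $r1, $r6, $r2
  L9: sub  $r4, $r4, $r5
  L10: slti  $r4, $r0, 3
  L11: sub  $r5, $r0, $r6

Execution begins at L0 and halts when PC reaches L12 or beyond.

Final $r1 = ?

14

#0 andi  $r4, $r2, 12 ; 0/7/12/4/12/4/9
#1 xori  $r6, $r2, 14 ; 0/7/12/4/12/4/2
#2 bne  $r6, $r2, L5 ; 0/7/12/4/12/4/2 ; →target
#3 xori  $r5, $r0, 5 ; 0/7/12/4/12/5/2
#5 sub  $r3, $r5, $r0 ; 0/7/12/5/12/5/2
#6 slti  $r3, $r4, 8 ; 0/7/12/0/12/5/2
#7 bne  $r1, $r0, L9 ; 0/7/12/0/12/5/2 ; →target
#8 add  $r1, $r6, $r2 ; 0/14/12/0/12/5/2
#9 sub  $r4, $r4, $r5 ; 0/14/12/0/7/5/2
#10 slti  $r4, $r0, 3 ; 0/14/12/0/1/5/2
#11 sub  $r5, $r0, $r6 ; 0/14/12/0/1/65534/2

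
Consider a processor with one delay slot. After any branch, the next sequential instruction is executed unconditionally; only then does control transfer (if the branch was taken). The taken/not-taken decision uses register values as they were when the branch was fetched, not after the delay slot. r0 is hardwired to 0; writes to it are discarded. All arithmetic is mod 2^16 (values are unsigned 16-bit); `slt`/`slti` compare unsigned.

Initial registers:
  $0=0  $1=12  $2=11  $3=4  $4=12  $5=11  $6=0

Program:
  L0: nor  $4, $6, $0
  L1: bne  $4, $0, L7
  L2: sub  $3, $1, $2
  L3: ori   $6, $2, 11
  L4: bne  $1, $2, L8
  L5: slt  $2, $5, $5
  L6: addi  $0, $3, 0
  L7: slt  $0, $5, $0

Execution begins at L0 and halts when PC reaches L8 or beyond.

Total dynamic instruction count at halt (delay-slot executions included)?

4

[0] nor  $4, $6, $0  →  {$0:0, $1:12, $2:11, $3:4, $4:65535, $5:11, $6:0}
[1] bne  $4, $0, L7  →  {$0:0, $1:12, $2:11, $3:4, $4:65535, $5:11, $6:0}  ⟨branch taken⟩
[2] sub  $3, $1, $2  →  {$0:0, $1:12, $2:11, $3:1, $4:65535, $5:11, $6:0}
[7] slt  $0, $5, $0  →  {$0:0, $1:12, $2:11, $3:1, $4:65535, $5:11, $6:0}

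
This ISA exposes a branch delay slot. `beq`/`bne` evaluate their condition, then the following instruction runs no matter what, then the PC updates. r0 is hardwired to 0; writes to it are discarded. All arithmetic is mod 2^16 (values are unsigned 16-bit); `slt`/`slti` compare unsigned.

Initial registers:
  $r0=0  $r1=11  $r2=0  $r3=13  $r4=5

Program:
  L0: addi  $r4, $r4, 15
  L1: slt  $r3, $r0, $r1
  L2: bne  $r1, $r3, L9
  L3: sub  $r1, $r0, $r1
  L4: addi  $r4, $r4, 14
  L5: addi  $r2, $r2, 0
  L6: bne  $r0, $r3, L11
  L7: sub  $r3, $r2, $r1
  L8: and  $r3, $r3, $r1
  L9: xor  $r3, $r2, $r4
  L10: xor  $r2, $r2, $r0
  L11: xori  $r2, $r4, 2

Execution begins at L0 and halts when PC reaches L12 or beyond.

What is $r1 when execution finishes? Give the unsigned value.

PC=0  addi  $r4, $r4, 15     | $r0=0 $r1=11 $r2=0 $r3=13 $r4=20
PC=1  slt  $r3, $r0, $r1     | $r0=0 $r1=11 $r2=0 $r3=1 $r4=20
PC=2  bne  $r1, $r3, L9      | $r0=0 $r1=11 $r2=0 $r3=1 $r4=20  [TAKEN]
PC=3  sub  $r1, $r0, $r1     | $r0=0 $r1=65525 $r2=0 $r3=1 $r4=20
PC=9  xor  $r3, $r2, $r4     | $r0=0 $r1=65525 $r2=0 $r3=20 $r4=20
PC=10 xor  $r2, $r2, $r0     | $r0=0 $r1=65525 $r2=0 $r3=20 $r4=20
PC=11 xori  $r2, $r4, 2      | $r0=0 $r1=65525 $r2=22 $r3=20 $r4=20

65525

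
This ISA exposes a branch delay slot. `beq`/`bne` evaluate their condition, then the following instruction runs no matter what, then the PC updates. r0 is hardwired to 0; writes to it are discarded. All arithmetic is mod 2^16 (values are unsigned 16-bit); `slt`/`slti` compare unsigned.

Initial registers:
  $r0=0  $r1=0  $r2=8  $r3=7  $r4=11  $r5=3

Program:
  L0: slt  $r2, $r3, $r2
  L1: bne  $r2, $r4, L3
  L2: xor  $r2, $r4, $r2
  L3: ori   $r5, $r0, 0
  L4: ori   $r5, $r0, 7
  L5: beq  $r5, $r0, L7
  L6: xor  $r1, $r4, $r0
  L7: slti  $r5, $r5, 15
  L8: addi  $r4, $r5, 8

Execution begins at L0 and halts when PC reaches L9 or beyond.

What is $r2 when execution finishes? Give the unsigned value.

PC=0  slt  $r2, $r3, $r2     | $r0=0 $r1=0 $r2=1 $r3=7 $r4=11 $r5=3
PC=1  bne  $r2, $r4, L3      | $r0=0 $r1=0 $r2=1 $r3=7 $r4=11 $r5=3  [TAKEN]
PC=2  xor  $r2, $r4, $r2     | $r0=0 $r1=0 $r2=10 $r3=7 $r4=11 $r5=3
PC=3  ori   $r5, $r0, 0      | $r0=0 $r1=0 $r2=10 $r3=7 $r4=11 $r5=0
PC=4  ori   $r5, $r0, 7      | $r0=0 $r1=0 $r2=10 $r3=7 $r4=11 $r5=7
PC=5  beq  $r5, $r0, L7      | $r0=0 $r1=0 $r2=10 $r3=7 $r4=11 $r5=7  [not taken]
PC=6  xor  $r1, $r4, $r0     | $r0=0 $r1=11 $r2=10 $r3=7 $r4=11 $r5=7
PC=7  slti  $r5, $r5, 15     | $r0=0 $r1=11 $r2=10 $r3=7 $r4=11 $r5=1
PC=8  addi  $r4, $r5, 8      | $r0=0 $r1=11 $r2=10 $r3=7 $r4=9 $r5=1

10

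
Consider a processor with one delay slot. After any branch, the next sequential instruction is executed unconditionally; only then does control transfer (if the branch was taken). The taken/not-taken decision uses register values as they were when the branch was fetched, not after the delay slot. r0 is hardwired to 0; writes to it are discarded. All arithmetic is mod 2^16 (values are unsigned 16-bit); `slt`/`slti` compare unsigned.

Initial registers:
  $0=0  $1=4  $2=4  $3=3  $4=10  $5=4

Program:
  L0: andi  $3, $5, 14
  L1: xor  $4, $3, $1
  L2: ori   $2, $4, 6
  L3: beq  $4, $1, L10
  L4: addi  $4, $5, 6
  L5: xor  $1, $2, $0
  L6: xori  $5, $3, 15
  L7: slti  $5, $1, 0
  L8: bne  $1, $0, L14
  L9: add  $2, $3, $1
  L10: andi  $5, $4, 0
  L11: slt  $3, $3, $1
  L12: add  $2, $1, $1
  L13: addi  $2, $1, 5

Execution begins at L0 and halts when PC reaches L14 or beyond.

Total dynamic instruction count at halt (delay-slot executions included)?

PC=0  andi  $3, $5, 14       | $0=0 $1=4 $2=4 $3=4 $4=10 $5=4
PC=1  xor  $4, $3, $1        | $0=0 $1=4 $2=4 $3=4 $4=0 $5=4
PC=2  ori   $2, $4, 6        | $0=0 $1=4 $2=6 $3=4 $4=0 $5=4
PC=3  beq  $4, $1, L10       | $0=0 $1=4 $2=6 $3=4 $4=0 $5=4  [not taken]
PC=4  addi  $4, $5, 6        | $0=0 $1=4 $2=6 $3=4 $4=10 $5=4
PC=5  xor  $1, $2, $0        | $0=0 $1=6 $2=6 $3=4 $4=10 $5=4
PC=6  xori  $5, $3, 15       | $0=0 $1=6 $2=6 $3=4 $4=10 $5=11
PC=7  slti  $5, $1, 0        | $0=0 $1=6 $2=6 $3=4 $4=10 $5=0
PC=8  bne  $1, $0, L14       | $0=0 $1=6 $2=6 $3=4 $4=10 $5=0  [TAKEN]
PC=9  add  $2, $3, $1        | $0=0 $1=6 $2=10 $3=4 $4=10 $5=0

10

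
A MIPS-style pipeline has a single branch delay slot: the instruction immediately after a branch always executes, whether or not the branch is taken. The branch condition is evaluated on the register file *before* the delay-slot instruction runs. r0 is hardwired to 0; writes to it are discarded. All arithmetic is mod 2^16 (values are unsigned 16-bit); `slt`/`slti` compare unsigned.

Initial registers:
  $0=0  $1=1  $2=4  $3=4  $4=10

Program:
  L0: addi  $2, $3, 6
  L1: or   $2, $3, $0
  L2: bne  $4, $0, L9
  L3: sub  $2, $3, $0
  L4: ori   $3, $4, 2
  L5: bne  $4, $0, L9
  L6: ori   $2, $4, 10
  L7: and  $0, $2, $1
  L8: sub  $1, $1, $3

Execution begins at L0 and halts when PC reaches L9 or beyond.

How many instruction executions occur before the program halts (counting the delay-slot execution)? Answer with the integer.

4

  step pc=0: addi  $2, $3, 6  regs=(0,1,10,4,10)
  step pc=1: or   $2, $3, $0  regs=(0,1,4,4,10)
  step pc=2: bne  $4, $0, L9  cond=T  regs=(0,1,4,4,10)
  step pc=3: sub  $2, $3, $0  regs=(0,1,4,4,10)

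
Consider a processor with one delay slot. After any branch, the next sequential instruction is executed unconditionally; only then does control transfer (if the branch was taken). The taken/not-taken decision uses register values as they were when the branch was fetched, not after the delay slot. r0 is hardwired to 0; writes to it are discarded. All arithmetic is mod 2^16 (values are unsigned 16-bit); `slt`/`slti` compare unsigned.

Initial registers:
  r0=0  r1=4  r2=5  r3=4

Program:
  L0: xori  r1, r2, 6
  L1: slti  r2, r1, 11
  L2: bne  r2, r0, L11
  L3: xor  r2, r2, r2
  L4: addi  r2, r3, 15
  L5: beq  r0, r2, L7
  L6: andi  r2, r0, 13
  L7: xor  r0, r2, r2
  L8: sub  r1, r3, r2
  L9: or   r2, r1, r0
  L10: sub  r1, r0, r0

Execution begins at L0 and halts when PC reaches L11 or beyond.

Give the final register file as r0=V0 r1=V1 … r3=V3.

r0=0 r1=3 r2=0 r3=4

[0] xori  r1, r2, 6  →  {r0:0, r1:3, r2:5, r3:4}
[1] slti  r2, r1, 11  →  {r0:0, r1:3, r2:1, r3:4}
[2] bne  r2, r0, L11  →  {r0:0, r1:3, r2:1, r3:4}  ⟨branch taken⟩
[3] xor  r2, r2, r2  →  {r0:0, r1:3, r2:0, r3:4}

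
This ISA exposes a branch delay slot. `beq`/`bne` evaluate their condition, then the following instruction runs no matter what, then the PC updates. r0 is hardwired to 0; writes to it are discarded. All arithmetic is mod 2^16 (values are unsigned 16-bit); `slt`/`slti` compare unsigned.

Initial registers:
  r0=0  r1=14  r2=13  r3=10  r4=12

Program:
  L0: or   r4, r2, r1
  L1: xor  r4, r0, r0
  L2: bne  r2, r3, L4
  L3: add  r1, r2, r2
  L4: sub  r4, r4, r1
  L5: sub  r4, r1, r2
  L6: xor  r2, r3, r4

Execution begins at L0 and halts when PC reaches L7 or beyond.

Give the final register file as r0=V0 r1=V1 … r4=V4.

r0=0 r1=26 r2=7 r3=10 r4=13

PC=0  or   r4, r2, r1        | r0=0 r1=14 r2=13 r3=10 r4=15
PC=1  xor  r4, r0, r0        | r0=0 r1=14 r2=13 r3=10 r4=0
PC=2  bne  r2, r3, L4        | r0=0 r1=14 r2=13 r3=10 r4=0  [TAKEN]
PC=3  add  r1, r2, r2        | r0=0 r1=26 r2=13 r3=10 r4=0
PC=4  sub  r4, r4, r1        | r0=0 r1=26 r2=13 r3=10 r4=65510
PC=5  sub  r4, r1, r2        | r0=0 r1=26 r2=13 r3=10 r4=13
PC=6  xor  r2, r3, r4        | r0=0 r1=26 r2=7 r3=10 r4=13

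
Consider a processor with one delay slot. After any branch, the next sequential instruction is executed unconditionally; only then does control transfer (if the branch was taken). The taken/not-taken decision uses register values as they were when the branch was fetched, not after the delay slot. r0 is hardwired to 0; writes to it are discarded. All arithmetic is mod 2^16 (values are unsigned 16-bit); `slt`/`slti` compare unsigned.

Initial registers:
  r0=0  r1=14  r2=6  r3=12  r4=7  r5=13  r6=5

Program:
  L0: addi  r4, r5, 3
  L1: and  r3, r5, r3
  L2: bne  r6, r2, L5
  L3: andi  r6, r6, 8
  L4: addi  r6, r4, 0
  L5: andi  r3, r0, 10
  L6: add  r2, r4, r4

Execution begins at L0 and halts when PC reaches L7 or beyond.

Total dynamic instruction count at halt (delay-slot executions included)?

6

[0] addi  r4, r5, 3  →  {r0:0, r1:14, r2:6, r3:12, r4:16, r5:13, r6:5}
[1] and  r3, r5, r3  →  {r0:0, r1:14, r2:6, r3:12, r4:16, r5:13, r6:5}
[2] bne  r6, r2, L5  →  {r0:0, r1:14, r2:6, r3:12, r4:16, r5:13, r6:5}  ⟨branch taken⟩
[3] andi  r6, r6, 8  →  {r0:0, r1:14, r2:6, r3:12, r4:16, r5:13, r6:0}
[5] andi  r3, r0, 10  →  {r0:0, r1:14, r2:6, r3:0, r4:16, r5:13, r6:0}
[6] add  r2, r4, r4  →  {r0:0, r1:14, r2:32, r3:0, r4:16, r5:13, r6:0}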